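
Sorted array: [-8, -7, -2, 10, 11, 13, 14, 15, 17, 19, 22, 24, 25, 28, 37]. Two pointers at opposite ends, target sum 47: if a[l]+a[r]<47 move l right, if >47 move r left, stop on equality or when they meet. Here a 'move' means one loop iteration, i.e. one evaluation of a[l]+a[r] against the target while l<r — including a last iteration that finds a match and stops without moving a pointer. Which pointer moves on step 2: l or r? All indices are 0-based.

l

[0,14] -8+37=29 <47 → l++
[1,14] -7+37=30 <47 → l++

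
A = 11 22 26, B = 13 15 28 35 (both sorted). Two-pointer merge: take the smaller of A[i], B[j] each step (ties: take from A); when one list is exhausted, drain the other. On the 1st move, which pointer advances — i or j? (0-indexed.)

[i=0,j=0] A[i]=11<=B[j]=13 take 11 → i++

i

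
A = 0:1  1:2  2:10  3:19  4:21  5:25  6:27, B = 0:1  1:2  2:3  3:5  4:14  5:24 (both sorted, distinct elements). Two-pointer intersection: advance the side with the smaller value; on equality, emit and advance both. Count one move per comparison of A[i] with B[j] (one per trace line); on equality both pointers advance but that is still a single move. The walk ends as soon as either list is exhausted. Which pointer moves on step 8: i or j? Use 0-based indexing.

i

i=0 j=0: 1==1 emit, i++,j++
i=1 j=1: 2==2 emit, i++,j++
i=2 j=2: 10>3, j++
i=2 j=3: 10>5, j++
i=2 j=4: 10<14, i++
i=3 j=4: 19>14, j++
i=3 j=5: 19<24, i++
i=4 j=5: 21<24, i++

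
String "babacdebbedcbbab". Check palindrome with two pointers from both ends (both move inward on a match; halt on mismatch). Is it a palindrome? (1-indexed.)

l=1 r=16: 'b'=='b', l++,r--
l=2 r=15: 'a'=='a', l++,r--
l=3 r=14: 'b'=='b', l++,r--
l=4 r=13: 'a'!='b', stop

not a palindrome (mismatch at 4,13)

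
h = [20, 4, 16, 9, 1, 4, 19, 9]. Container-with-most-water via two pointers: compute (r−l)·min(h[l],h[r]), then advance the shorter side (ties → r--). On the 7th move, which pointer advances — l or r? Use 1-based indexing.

r

[1,8] min(20,9)*7=63 best=63 * → r--
[1,7] min(20,19)*6=114 best=114 * → r--
[1,6] min(20,4)*5=20 best=114 → r--
[1,5] min(20,1)*4=4 best=114 → r--
[1,4] min(20,9)*3=27 best=114 → r--
[1,3] min(20,16)*2=32 best=114 → r--
[1,2] min(20,4)*1=4 best=114 → r--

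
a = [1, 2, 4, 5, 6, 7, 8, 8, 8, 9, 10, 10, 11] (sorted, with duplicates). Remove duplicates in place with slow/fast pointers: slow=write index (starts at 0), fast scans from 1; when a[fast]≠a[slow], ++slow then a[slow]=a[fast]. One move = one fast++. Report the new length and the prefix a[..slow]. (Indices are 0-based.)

slow=0 fast=1: a[fast]=2≠a[slow]=1 write a[1]=2, slow++,fast++
slow=1 fast=2: a[fast]=4≠a[slow]=2 write a[2]=4, slow++,fast++
slow=2 fast=3: a[fast]=5≠a[slow]=4 write a[3]=5, slow++,fast++
slow=3 fast=4: a[fast]=6≠a[slow]=5 write a[4]=6, slow++,fast++
slow=4 fast=5: a[fast]=7≠a[slow]=6 write a[5]=7, slow++,fast++
slow=5 fast=6: a[fast]=8≠a[slow]=7 write a[6]=8, slow++,fast++
slow=6 fast=7: a[fast]=8=a[slow] dup, fast++
slow=6 fast=8: a[fast]=8=a[slow] dup, fast++
slow=6 fast=9: a[fast]=9≠a[slow]=8 write a[7]=9, slow++,fast++
slow=7 fast=10: a[fast]=10≠a[slow]=9 write a[8]=10, slow++,fast++
slow=8 fast=11: a[fast]=10=a[slow] dup, fast++
slow=8 fast=12: a[fast]=11≠a[slow]=10 write a[9]=11, slow++,fast++

length 10; prefix = [1, 2, 4, 5, 6, 7, 8, 9, 10, 11]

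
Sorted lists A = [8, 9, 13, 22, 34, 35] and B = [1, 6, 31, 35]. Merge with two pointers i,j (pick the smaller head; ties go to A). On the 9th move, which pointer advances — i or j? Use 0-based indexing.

[i=0,j=0] A[i]=8>B[j]=1 take 1 → j++
[i=0,j=1] A[i]=8>B[j]=6 take 6 → j++
[i=0,j=2] A[i]=8<=B[j]=31 take 8 → i++
[i=1,j=2] A[i]=9<=B[j]=31 take 9 → i++
[i=2,j=2] A[i]=13<=B[j]=31 take 13 → i++
[i=3,j=2] A[i]=22<=B[j]=31 take 22 → i++
[i=4,j=2] A[i]=34>B[j]=31 take 31 → j++
[i=4,j=3] A[i]=34<=B[j]=35 take 34 → i++
[i=5,j=3] A[i]=35<=B[j]=35 take 35 → i++

i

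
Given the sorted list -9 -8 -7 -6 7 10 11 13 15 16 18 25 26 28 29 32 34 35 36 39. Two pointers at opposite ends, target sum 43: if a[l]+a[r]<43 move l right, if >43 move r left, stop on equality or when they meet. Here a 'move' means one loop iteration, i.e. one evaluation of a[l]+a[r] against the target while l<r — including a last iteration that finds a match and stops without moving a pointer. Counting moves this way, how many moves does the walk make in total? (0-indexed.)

6 moves

l=0 r=19: -9+39=30 <43, l++
l=1 r=19: -8+39=31 <43, l++
l=2 r=19: -7+39=32 <43, l++
l=3 r=19: -6+39=33 <43, l++
l=4 r=19: 7+39=46 >43, r--
l=4 r=18: 7+36=43, found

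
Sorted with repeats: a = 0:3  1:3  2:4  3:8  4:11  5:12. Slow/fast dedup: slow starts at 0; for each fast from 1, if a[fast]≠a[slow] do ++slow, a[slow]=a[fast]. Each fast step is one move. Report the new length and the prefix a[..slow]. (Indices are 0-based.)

slow=0 fast=1: a[fast]=3=a[slow] dup, fast++
slow=0 fast=2: a[fast]=4≠a[slow]=3 write a[1]=4, slow++,fast++
slow=1 fast=3: a[fast]=8≠a[slow]=4 write a[2]=8, slow++,fast++
slow=2 fast=4: a[fast]=11≠a[slow]=8 write a[3]=11, slow++,fast++
slow=3 fast=5: a[fast]=12≠a[slow]=11 write a[4]=12, slow++,fast++

length 5; prefix = [3, 4, 8, 11, 12]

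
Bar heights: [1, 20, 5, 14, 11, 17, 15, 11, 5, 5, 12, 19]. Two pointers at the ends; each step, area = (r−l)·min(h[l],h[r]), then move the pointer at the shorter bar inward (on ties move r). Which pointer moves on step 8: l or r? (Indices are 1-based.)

l=1 r=12: min(1,19)*11=11 best=11 *, l++
l=2 r=12: min(20,19)*10=190 best=190 *, r--
l=2 r=11: min(20,12)*9=108 best=190, r--
l=2 r=10: min(20,5)*8=40 best=190, r--
l=2 r=9: min(20,5)*7=35 best=190, r--
l=2 r=8: min(20,11)*6=66 best=190, r--
l=2 r=7: min(20,15)*5=75 best=190, r--
l=2 r=6: min(20,17)*4=68 best=190, r--

r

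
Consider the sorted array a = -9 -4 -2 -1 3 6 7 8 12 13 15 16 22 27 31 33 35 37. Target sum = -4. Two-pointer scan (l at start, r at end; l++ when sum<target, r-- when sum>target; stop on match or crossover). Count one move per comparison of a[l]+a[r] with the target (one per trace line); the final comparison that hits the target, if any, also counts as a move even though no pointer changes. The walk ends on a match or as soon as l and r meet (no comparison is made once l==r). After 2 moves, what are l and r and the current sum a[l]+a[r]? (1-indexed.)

l=1 r=18: -9+37=28 >-4, r--
l=1 r=17: -9+35=26 >-4, r--

l=1, r=16, sum=24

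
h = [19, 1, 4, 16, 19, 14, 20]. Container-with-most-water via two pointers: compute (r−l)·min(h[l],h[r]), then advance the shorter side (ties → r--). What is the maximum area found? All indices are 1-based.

l=1 r=7: min(19,20)*6=114 best=114 *, l++
l=2 r=7: min(1,20)*5=5 best=114, l++
l=3 r=7: min(4,20)*4=16 best=114, l++
l=4 r=7: min(16,20)*3=48 best=114, l++
l=5 r=7: min(19,20)*2=38 best=114, l++
l=6 r=7: min(14,20)*1=14 best=114, l++

max area = 114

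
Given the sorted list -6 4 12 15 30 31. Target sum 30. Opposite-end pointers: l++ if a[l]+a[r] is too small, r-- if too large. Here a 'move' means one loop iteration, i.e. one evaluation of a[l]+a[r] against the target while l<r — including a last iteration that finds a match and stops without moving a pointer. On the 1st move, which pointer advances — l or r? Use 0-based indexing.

[0,5] -6+31=25 <30 → l++

l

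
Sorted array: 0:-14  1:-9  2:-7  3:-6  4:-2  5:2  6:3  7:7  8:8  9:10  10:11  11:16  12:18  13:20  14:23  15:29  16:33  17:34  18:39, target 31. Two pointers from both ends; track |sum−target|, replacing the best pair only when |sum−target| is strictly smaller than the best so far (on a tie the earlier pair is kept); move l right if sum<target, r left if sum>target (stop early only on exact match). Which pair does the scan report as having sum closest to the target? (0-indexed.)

[0,18] -14+39=25 d=6 * → l++
[1,18] -9+39=30 d=1 * → l++
[2,18] -7+39=32 d=1 → r--
[2,17] -7+34=27 d=4 → l++
[3,17] -6+34=28 d=3 → l++
[4,17] -2+34=32 d=1 → r--
[4,16] -2+33=31 d=0 * → stop

pair (-2, 33) with sum 31 (|Δ|=0)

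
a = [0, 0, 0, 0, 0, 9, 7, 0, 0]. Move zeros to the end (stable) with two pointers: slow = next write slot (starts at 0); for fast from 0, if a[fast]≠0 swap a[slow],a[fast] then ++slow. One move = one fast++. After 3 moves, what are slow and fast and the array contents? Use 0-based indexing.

slow=0, fast=3, a=[0, 0, 0, 0, 0, 9, 7, 0, 0]

slow=0 fast=0: a[fast]=0, fast++
slow=0 fast=1: a[fast]=0, fast++
slow=0 fast=2: a[fast]=0, fast++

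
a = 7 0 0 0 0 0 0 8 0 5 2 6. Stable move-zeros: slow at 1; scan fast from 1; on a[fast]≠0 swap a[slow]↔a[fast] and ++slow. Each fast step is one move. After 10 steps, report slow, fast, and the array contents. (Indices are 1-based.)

slow=4, fast=11, a=[7, 8, 5, 0, 0, 0, 0, 0, 0, 0, 2, 6]

(s=1,f=1) a[fast]=7≠0 swap→a[1]=7 → slow++,fast++
(s=2,f=2) a[fast]=0 → fast++
(s=2,f=3) a[fast]=0 → fast++
(s=2,f=4) a[fast]=0 → fast++
(s=2,f=5) a[fast]=0 → fast++
(s=2,f=6) a[fast]=0 → fast++
(s=2,f=7) a[fast]=0 → fast++
(s=2,f=8) a[fast]=8≠0 swap→a[2]=8 → slow++,fast++
(s=3,f=9) a[fast]=0 → fast++
(s=3,f=10) a[fast]=5≠0 swap→a[3]=5 → slow++,fast++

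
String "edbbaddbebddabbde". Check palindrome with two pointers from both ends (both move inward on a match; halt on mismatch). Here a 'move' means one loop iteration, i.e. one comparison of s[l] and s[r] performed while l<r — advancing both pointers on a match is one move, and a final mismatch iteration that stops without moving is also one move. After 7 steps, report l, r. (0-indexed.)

l=7, r=9

[0,16] 'e'=='e' → l++,r--
[1,15] 'd'=='d' → l++,r--
[2,14] 'b'=='b' → l++,r--
[3,13] 'b'=='b' → l++,r--
[4,12] 'a'=='a' → l++,r--
[5,11] 'd'=='d' → l++,r--
[6,10] 'd'=='d' → l++,r--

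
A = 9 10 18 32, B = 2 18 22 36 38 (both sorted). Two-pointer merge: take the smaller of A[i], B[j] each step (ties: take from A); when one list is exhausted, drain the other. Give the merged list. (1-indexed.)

[i=1,j=1] A[i]=9>B[j]=2 take 2 → j++
[i=1,j=2] A[i]=9<=B[j]=18 take 9 → i++
[i=2,j=2] A[i]=10<=B[j]=18 take 10 → i++
[i=3,j=2] A[i]=18<=B[j]=18 take 18 → i++
[i=4,j=2] A[i]=32>B[j]=18 take 18 → j++
[i=4,j=3] A[i]=32>B[j]=22 take 22 → j++
[i=4,j=4] A[i]=32<=B[j]=36 take 32 → i++
[i=5,j=4] A done, take B[j]=36 → j++
[i=5,j=5] A done, take B[j]=38 → j++

[2, 9, 10, 18, 18, 22, 32, 36, 38]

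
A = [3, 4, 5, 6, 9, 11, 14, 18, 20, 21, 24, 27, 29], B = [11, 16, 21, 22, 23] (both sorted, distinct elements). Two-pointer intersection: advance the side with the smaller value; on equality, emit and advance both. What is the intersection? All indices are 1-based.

intersection = [11, 21]

i=1 j=1: 3<11, i++
i=2 j=1: 4<11, i++
i=3 j=1: 5<11, i++
i=4 j=1: 6<11, i++
i=5 j=1: 9<11, i++
i=6 j=1: 11==11 emit, i++,j++
i=7 j=2: 14<16, i++
i=8 j=2: 18>16, j++
i=8 j=3: 18<21, i++
i=9 j=3: 20<21, i++
i=10 j=3: 21==21 emit, i++,j++
i=11 j=4: 24>22, j++
i=11 j=5: 24>23, j++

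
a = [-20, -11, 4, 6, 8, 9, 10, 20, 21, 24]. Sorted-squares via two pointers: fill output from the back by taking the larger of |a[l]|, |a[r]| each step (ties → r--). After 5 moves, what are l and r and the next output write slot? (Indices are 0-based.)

l=2, r=6, next write slot=4

l=0 r=9: |-20|<=|24| out[9]=576, r--
l=0 r=8: |-20|<=|21| out[8]=441, r--
l=0 r=7: |-20|<=|20| out[7]=400, r--
l=0 r=6: |-20|>|10| out[6]=400, l++
l=1 r=6: |-11|>|10| out[5]=121, l++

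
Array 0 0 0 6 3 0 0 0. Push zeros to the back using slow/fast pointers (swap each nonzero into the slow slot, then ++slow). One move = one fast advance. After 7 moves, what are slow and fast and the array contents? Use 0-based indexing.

(s=0,f=0) a[fast]=0 → fast++
(s=0,f=1) a[fast]=0 → fast++
(s=0,f=2) a[fast]=0 → fast++
(s=0,f=3) a[fast]=6≠0 swap→a[0]=6 → slow++,fast++
(s=1,f=4) a[fast]=3≠0 swap→a[1]=3 → slow++,fast++
(s=2,f=5) a[fast]=0 → fast++
(s=2,f=6) a[fast]=0 → fast++

slow=2, fast=7, a=[6, 3, 0, 0, 0, 0, 0, 0]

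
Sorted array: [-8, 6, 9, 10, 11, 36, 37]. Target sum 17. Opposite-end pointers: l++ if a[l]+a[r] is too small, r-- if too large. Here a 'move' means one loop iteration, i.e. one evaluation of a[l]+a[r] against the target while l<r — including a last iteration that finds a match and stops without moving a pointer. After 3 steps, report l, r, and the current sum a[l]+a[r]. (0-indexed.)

l=1, r=4, sum=17

[0,6] -8+37=29 >17 → r--
[0,5] -8+36=28 >17 → r--
[0,4] -8+11=3 <17 → l++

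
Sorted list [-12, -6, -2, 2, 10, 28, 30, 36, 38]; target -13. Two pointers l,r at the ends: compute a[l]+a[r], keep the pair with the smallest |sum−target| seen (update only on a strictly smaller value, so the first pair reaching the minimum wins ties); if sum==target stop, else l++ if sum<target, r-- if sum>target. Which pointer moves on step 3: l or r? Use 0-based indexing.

r

[0,8] -12+38=26 d=39 * → r--
[0,7] -12+36=24 d=37 * → r--
[0,6] -12+30=18 d=31 * → r--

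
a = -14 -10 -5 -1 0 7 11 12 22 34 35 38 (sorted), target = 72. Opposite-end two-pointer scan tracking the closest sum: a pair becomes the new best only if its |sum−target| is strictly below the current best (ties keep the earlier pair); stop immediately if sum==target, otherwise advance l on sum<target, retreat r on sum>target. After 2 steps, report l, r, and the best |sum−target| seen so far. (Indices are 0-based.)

l=2, r=11, best |Δ|=44

l=0 r=11: -14+38=24 d=48 *, l++
l=1 r=11: -10+38=28 d=44 *, l++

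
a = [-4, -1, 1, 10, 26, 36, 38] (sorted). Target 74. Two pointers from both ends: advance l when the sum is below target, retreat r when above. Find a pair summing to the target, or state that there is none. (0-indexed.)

(36, 38)

[0,6] -4+38=34 <74 → l++
[1,6] -1+38=37 <74 → l++
[2,6] 1+38=39 <74 → l++
[3,6] 10+38=48 <74 → l++
[4,6] 26+38=64 <74 → l++
[5,6] 36+38=74 → found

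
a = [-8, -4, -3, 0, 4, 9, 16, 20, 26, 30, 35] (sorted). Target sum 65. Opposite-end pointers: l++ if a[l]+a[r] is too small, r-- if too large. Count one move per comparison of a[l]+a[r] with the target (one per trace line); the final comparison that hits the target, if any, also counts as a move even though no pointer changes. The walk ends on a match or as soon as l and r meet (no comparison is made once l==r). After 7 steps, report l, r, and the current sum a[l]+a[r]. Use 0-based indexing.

l=7, r=10, sum=55

l=0 r=10: -8+35=27 <65, l++
l=1 r=10: -4+35=31 <65, l++
l=2 r=10: -3+35=32 <65, l++
l=3 r=10: 0+35=35 <65, l++
l=4 r=10: 4+35=39 <65, l++
l=5 r=10: 9+35=44 <65, l++
l=6 r=10: 16+35=51 <65, l++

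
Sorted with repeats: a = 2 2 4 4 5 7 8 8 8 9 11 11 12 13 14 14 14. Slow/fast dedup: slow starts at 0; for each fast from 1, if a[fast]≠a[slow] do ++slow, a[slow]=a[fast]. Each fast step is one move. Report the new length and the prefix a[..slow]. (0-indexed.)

(s=0,f=1) a[fast]=2=a[slow] dup → fast++
(s=0,f=2) a[fast]=4≠a[slow]=2 write a[1]=4 → slow++,fast++
(s=1,f=3) a[fast]=4=a[slow] dup → fast++
(s=1,f=4) a[fast]=5≠a[slow]=4 write a[2]=5 → slow++,fast++
(s=2,f=5) a[fast]=7≠a[slow]=5 write a[3]=7 → slow++,fast++
(s=3,f=6) a[fast]=8≠a[slow]=7 write a[4]=8 → slow++,fast++
(s=4,f=7) a[fast]=8=a[slow] dup → fast++
(s=4,f=8) a[fast]=8=a[slow] dup → fast++
(s=4,f=9) a[fast]=9≠a[slow]=8 write a[5]=9 → slow++,fast++
(s=5,f=10) a[fast]=11≠a[slow]=9 write a[6]=11 → slow++,fast++
(s=6,f=11) a[fast]=11=a[slow] dup → fast++
(s=6,f=12) a[fast]=12≠a[slow]=11 write a[7]=12 → slow++,fast++
(s=7,f=13) a[fast]=13≠a[slow]=12 write a[8]=13 → slow++,fast++
(s=8,f=14) a[fast]=14≠a[slow]=13 write a[9]=14 → slow++,fast++
(s=9,f=15) a[fast]=14=a[slow] dup → fast++
(s=9,f=16) a[fast]=14=a[slow] dup → fast++

length 10; prefix = [2, 4, 5, 7, 8, 9, 11, 12, 13, 14]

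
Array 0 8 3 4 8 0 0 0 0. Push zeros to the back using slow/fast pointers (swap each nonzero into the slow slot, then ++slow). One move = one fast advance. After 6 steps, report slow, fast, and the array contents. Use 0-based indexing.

(s=0,f=0) a[fast]=0 → fast++
(s=0,f=1) a[fast]=8≠0 swap→a[0]=8 → slow++,fast++
(s=1,f=2) a[fast]=3≠0 swap→a[1]=3 → slow++,fast++
(s=2,f=3) a[fast]=4≠0 swap→a[2]=4 → slow++,fast++
(s=3,f=4) a[fast]=8≠0 swap→a[3]=8 → slow++,fast++
(s=4,f=5) a[fast]=0 → fast++

slow=4, fast=6, a=[8, 3, 4, 8, 0, 0, 0, 0, 0]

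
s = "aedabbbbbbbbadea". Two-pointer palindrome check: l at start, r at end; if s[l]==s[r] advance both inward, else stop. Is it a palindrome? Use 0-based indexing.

l=0 r=15: 'a'=='a', l++,r--
l=1 r=14: 'e'=='e', l++,r--
l=2 r=13: 'd'=='d', l++,r--
l=3 r=12: 'a'=='a', l++,r--
l=4 r=11: 'b'=='b', l++,r--
l=5 r=10: 'b'=='b', l++,r--
l=6 r=9: 'b'=='b', l++,r--
l=7 r=8: 'b'=='b', l++,r--

palindrome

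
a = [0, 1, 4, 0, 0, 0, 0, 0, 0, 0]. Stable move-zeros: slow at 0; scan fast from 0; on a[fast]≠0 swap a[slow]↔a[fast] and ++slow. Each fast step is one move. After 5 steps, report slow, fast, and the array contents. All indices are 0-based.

(s=0,f=0) a[fast]=0 → fast++
(s=0,f=1) a[fast]=1≠0 swap→a[0]=1 → slow++,fast++
(s=1,f=2) a[fast]=4≠0 swap→a[1]=4 → slow++,fast++
(s=2,f=3) a[fast]=0 → fast++
(s=2,f=4) a[fast]=0 → fast++

slow=2, fast=5, a=[1, 4, 0, 0, 0, 0, 0, 0, 0, 0]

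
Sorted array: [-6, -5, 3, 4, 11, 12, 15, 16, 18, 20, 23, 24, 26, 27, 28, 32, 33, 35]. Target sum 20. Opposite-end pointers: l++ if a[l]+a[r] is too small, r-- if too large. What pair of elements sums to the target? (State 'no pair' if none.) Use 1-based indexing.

(-6, 26)

[1,18] -6+35=29 >20 → r--
[1,17] -6+33=27 >20 → r--
[1,16] -6+32=26 >20 → r--
[1,15] -6+28=22 >20 → r--
[1,14] -6+27=21 >20 → r--
[1,13] -6+26=20 → found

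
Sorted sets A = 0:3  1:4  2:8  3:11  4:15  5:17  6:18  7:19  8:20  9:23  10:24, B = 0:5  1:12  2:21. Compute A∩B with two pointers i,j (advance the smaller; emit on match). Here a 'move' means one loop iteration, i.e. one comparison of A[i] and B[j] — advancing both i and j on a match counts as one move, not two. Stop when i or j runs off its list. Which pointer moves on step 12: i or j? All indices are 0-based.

i=0 j=0: 3<5, i++
i=1 j=0: 4<5, i++
i=2 j=0: 8>5, j++
i=2 j=1: 8<12, i++
i=3 j=1: 11<12, i++
i=4 j=1: 15>12, j++
i=4 j=2: 15<21, i++
i=5 j=2: 17<21, i++
i=6 j=2: 18<21, i++
i=7 j=2: 19<21, i++
i=8 j=2: 20<21, i++
i=9 j=2: 23>21, j++

j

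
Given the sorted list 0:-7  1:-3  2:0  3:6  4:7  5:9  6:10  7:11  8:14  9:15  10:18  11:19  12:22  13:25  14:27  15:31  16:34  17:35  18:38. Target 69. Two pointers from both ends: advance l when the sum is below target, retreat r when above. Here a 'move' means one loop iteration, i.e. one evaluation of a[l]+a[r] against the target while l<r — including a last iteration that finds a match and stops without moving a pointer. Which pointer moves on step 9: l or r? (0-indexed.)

l

[0,18] -7+38=31 <69 → l++
[1,18] -3+38=35 <69 → l++
[2,18] 0+38=38 <69 → l++
[3,18] 6+38=44 <69 → l++
[4,18] 7+38=45 <69 → l++
[5,18] 9+38=47 <69 → l++
[6,18] 10+38=48 <69 → l++
[7,18] 11+38=49 <69 → l++
[8,18] 14+38=52 <69 → l++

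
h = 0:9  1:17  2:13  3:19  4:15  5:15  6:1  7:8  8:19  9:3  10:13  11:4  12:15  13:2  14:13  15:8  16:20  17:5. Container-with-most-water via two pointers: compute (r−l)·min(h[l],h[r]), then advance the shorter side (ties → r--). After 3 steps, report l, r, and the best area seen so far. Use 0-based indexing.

l=0 r=17: min(9,5)*17=85 best=85 *, r--
l=0 r=16: min(9,20)*16=144 best=144 *, l++
l=1 r=16: min(17,20)*15=255 best=255 *, l++

l=2, r=16, best area=255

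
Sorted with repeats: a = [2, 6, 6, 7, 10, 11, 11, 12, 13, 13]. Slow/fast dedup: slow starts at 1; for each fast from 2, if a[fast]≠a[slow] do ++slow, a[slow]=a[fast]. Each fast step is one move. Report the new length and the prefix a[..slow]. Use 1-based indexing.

slow=1 fast=2: a[fast]=6≠a[slow]=2 write a[2]=6, slow++,fast++
slow=2 fast=3: a[fast]=6=a[slow] dup, fast++
slow=2 fast=4: a[fast]=7≠a[slow]=6 write a[3]=7, slow++,fast++
slow=3 fast=5: a[fast]=10≠a[slow]=7 write a[4]=10, slow++,fast++
slow=4 fast=6: a[fast]=11≠a[slow]=10 write a[5]=11, slow++,fast++
slow=5 fast=7: a[fast]=11=a[slow] dup, fast++
slow=5 fast=8: a[fast]=12≠a[slow]=11 write a[6]=12, slow++,fast++
slow=6 fast=9: a[fast]=13≠a[slow]=12 write a[7]=13, slow++,fast++
slow=7 fast=10: a[fast]=13=a[slow] dup, fast++

length 7; prefix = [2, 6, 7, 10, 11, 12, 13]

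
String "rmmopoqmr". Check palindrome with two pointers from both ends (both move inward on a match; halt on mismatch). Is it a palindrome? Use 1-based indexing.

l=1 r=9: 'r'=='r', l++,r--
l=2 r=8: 'm'=='m', l++,r--
l=3 r=7: 'm'!='q', stop

not a palindrome (mismatch at 3,7)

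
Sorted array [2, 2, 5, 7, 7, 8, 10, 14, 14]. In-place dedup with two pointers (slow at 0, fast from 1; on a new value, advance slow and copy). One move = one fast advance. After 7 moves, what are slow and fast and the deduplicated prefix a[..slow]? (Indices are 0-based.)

slow=0 fast=1: a[fast]=2=a[slow] dup, fast++
slow=0 fast=2: a[fast]=5≠a[slow]=2 write a[1]=5, slow++,fast++
slow=1 fast=3: a[fast]=7≠a[slow]=5 write a[2]=7, slow++,fast++
slow=2 fast=4: a[fast]=7=a[slow] dup, fast++
slow=2 fast=5: a[fast]=8≠a[slow]=7 write a[3]=8, slow++,fast++
slow=3 fast=6: a[fast]=10≠a[slow]=8 write a[4]=10, slow++,fast++
slow=4 fast=7: a[fast]=14≠a[slow]=10 write a[5]=14, slow++,fast++

slow=5, fast=8, prefix=[2, 5, 7, 8, 10, 14]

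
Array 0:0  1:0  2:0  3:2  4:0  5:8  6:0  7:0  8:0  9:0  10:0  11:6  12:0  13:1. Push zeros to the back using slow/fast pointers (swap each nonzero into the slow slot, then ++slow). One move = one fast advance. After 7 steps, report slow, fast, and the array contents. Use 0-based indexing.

slow=2, fast=7, a=[2, 8, 0, 0, 0, 0, 0, 0, 0, 0, 0, 6, 0, 1]

slow=0 fast=0: a[fast]=0, fast++
slow=0 fast=1: a[fast]=0, fast++
slow=0 fast=2: a[fast]=0, fast++
slow=0 fast=3: a[fast]=2≠0 swap→a[0]=2, slow++,fast++
slow=1 fast=4: a[fast]=0, fast++
slow=1 fast=5: a[fast]=8≠0 swap→a[1]=8, slow++,fast++
slow=2 fast=6: a[fast]=0, fast++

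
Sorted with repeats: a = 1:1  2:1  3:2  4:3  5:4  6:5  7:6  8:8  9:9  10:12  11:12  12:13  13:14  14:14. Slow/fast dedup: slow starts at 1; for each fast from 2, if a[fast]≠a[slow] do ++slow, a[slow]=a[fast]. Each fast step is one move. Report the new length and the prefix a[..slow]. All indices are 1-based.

slow=1 fast=2: a[fast]=1=a[slow] dup, fast++
slow=1 fast=3: a[fast]=2≠a[slow]=1 write a[2]=2, slow++,fast++
slow=2 fast=4: a[fast]=3≠a[slow]=2 write a[3]=3, slow++,fast++
slow=3 fast=5: a[fast]=4≠a[slow]=3 write a[4]=4, slow++,fast++
slow=4 fast=6: a[fast]=5≠a[slow]=4 write a[5]=5, slow++,fast++
slow=5 fast=7: a[fast]=6≠a[slow]=5 write a[6]=6, slow++,fast++
slow=6 fast=8: a[fast]=8≠a[slow]=6 write a[7]=8, slow++,fast++
slow=7 fast=9: a[fast]=9≠a[slow]=8 write a[8]=9, slow++,fast++
slow=8 fast=10: a[fast]=12≠a[slow]=9 write a[9]=12, slow++,fast++
slow=9 fast=11: a[fast]=12=a[slow] dup, fast++
slow=9 fast=12: a[fast]=13≠a[slow]=12 write a[10]=13, slow++,fast++
slow=10 fast=13: a[fast]=14≠a[slow]=13 write a[11]=14, slow++,fast++
slow=11 fast=14: a[fast]=14=a[slow] dup, fast++

length 11; prefix = [1, 2, 3, 4, 5, 6, 8, 9, 12, 13, 14]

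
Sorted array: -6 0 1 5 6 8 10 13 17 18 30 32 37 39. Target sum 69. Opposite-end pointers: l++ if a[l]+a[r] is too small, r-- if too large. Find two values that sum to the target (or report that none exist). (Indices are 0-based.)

(30, 39)

l=0 r=13: -6+39=33 <69, l++
l=1 r=13: 0+39=39 <69, l++
l=2 r=13: 1+39=40 <69, l++
l=3 r=13: 5+39=44 <69, l++
l=4 r=13: 6+39=45 <69, l++
l=5 r=13: 8+39=47 <69, l++
l=6 r=13: 10+39=49 <69, l++
l=7 r=13: 13+39=52 <69, l++
l=8 r=13: 17+39=56 <69, l++
l=9 r=13: 18+39=57 <69, l++
l=10 r=13: 30+39=69, found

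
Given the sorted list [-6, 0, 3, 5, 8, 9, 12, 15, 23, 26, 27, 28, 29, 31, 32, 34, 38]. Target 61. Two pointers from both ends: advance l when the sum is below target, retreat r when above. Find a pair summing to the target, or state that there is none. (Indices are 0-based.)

l=0 r=16: -6+38=32 <61, l++
l=1 r=16: 0+38=38 <61, l++
l=2 r=16: 3+38=41 <61, l++
l=3 r=16: 5+38=43 <61, l++
l=4 r=16: 8+38=46 <61, l++
l=5 r=16: 9+38=47 <61, l++
l=6 r=16: 12+38=50 <61, l++
l=7 r=16: 15+38=53 <61, l++
l=8 r=16: 23+38=61, found

(23, 38)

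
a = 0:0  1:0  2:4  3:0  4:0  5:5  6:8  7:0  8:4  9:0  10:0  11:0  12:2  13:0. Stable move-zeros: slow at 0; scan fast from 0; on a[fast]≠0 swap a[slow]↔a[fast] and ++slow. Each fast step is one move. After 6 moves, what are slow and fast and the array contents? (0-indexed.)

slow=2, fast=6, a=[4, 5, 0, 0, 0, 0, 8, 0, 4, 0, 0, 0, 2, 0]

(s=0,f=0) a[fast]=0 → fast++
(s=0,f=1) a[fast]=0 → fast++
(s=0,f=2) a[fast]=4≠0 swap→a[0]=4 → slow++,fast++
(s=1,f=3) a[fast]=0 → fast++
(s=1,f=4) a[fast]=0 → fast++
(s=1,f=5) a[fast]=5≠0 swap→a[1]=5 → slow++,fast++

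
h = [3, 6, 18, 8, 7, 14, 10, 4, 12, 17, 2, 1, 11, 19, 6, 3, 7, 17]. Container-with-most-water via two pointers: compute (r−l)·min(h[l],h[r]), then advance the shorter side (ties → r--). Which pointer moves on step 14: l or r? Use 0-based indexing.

[0,17] min(3,17)*17=51 best=51 * → l++
[1,17] min(6,17)*16=96 best=96 * → l++
[2,17] min(18,17)*15=255 best=255 * → r--
[2,16] min(18,7)*14=98 best=255 → r--
[2,15] min(18,3)*13=39 best=255 → r--
[2,14] min(18,6)*12=72 best=255 → r--
[2,13] min(18,19)*11=198 best=255 → l++
[3,13] min(8,19)*10=80 best=255 → l++
[4,13] min(7,19)*9=63 best=255 → l++
[5,13] min(14,19)*8=112 best=255 → l++
[6,13] min(10,19)*7=70 best=255 → l++
[7,13] min(4,19)*6=24 best=255 → l++
[8,13] min(12,19)*5=60 best=255 → l++
[9,13] min(17,19)*4=68 best=255 → l++

l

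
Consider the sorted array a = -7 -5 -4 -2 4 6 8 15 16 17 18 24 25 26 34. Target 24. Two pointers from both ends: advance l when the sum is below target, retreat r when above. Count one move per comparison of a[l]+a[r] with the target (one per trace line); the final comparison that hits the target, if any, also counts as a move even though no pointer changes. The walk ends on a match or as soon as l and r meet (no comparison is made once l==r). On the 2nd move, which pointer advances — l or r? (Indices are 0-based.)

l

l=0 r=14: -7+34=27 >24, r--
l=0 r=13: -7+26=19 <24, l++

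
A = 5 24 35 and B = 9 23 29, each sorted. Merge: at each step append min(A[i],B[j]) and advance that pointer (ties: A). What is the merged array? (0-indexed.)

i=0 j=0: A[i]=5<=B[j]=9 take 5, i++
i=1 j=0: A[i]=24>B[j]=9 take 9, j++
i=1 j=1: A[i]=24>B[j]=23 take 23, j++
i=1 j=2: A[i]=24<=B[j]=29 take 24, i++
i=2 j=2: A[i]=35>B[j]=29 take 29, j++
i=2 j=3: B done, take A[i]=35, i++

[5, 9, 23, 24, 29, 35]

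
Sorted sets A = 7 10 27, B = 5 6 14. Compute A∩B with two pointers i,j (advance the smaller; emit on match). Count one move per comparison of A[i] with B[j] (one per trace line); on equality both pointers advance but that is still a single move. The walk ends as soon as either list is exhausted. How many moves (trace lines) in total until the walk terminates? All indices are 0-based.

i=0 j=0: 7>5, j++
i=0 j=1: 7>6, j++
i=0 j=2: 7<14, i++
i=1 j=2: 10<14, i++
i=2 j=2: 27>14, j++

5 moves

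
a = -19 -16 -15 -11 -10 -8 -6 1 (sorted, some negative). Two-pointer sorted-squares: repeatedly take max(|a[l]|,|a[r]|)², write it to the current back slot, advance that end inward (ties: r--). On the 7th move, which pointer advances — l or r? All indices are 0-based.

l=0 r=7: |-19|>|1| out[7]=361, l++
l=1 r=7: |-16|>|1| out[6]=256, l++
l=2 r=7: |-15|>|1| out[5]=225, l++
l=3 r=7: |-11|>|1| out[4]=121, l++
l=4 r=7: |-10|>|1| out[3]=100, l++
l=5 r=7: |-8|>|1| out[2]=64, l++
l=6 r=7: |-6|>|1| out[1]=36, l++

l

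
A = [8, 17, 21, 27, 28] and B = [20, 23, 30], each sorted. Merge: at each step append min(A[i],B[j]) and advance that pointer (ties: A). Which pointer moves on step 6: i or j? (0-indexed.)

[i=0,j=0] A[i]=8<=B[j]=20 take 8 → i++
[i=1,j=0] A[i]=17<=B[j]=20 take 17 → i++
[i=2,j=0] A[i]=21>B[j]=20 take 20 → j++
[i=2,j=1] A[i]=21<=B[j]=23 take 21 → i++
[i=3,j=1] A[i]=27>B[j]=23 take 23 → j++
[i=3,j=2] A[i]=27<=B[j]=30 take 27 → i++

i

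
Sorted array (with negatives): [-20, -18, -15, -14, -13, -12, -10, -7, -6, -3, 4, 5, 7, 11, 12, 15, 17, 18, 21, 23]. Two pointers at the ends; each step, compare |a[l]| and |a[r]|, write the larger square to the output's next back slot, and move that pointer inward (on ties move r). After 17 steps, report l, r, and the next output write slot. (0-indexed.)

l=0 r=19: |-20|<=|23| out[19]=529, r--
l=0 r=18: |-20|<=|21| out[18]=441, r--
l=0 r=17: |-20|>|18| out[17]=400, l++
l=1 r=17: |-18|<=|18| out[16]=324, r--
l=1 r=16: |-18|>|17| out[15]=324, l++
l=2 r=16: |-15|<=|17| out[14]=289, r--
l=2 r=15: |-15|<=|15| out[13]=225, r--
l=2 r=14: |-15|>|12| out[12]=225, l++
l=3 r=14: |-14|>|12| out[11]=196, l++
l=4 r=14: |-13|>|12| out[10]=169, l++
l=5 r=14: |-12|<=|12| out[9]=144, r--
l=5 r=13: |-12|>|11| out[8]=144, l++
l=6 r=13: |-10|<=|11| out[7]=121, r--
l=6 r=12: |-10|>|7| out[6]=100, l++
l=7 r=12: |-7|<=|7| out[5]=49, r--
l=7 r=11: |-7|>|5| out[4]=49, l++
l=8 r=11: |-6|>|5| out[3]=36, l++

l=9, r=11, next write slot=2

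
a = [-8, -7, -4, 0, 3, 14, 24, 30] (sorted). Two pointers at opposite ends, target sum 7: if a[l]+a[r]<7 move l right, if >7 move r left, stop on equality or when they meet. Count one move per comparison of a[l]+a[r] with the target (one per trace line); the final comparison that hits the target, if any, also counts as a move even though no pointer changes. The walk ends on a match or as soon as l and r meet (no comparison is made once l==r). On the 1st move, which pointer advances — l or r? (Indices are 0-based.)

r

[0,7] -8+30=22 >7 → r--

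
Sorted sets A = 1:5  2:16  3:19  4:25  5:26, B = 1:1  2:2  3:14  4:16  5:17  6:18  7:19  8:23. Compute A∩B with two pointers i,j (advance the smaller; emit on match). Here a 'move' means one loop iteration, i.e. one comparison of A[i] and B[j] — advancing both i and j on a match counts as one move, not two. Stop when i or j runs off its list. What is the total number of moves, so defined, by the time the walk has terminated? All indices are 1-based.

9 moves

i=1 j=1: 5>1, j++
i=1 j=2: 5>2, j++
i=1 j=3: 5<14, i++
i=2 j=3: 16>14, j++
i=2 j=4: 16==16 emit, i++,j++
i=3 j=5: 19>17, j++
i=3 j=6: 19>18, j++
i=3 j=7: 19==19 emit, i++,j++
i=4 j=8: 25>23, j++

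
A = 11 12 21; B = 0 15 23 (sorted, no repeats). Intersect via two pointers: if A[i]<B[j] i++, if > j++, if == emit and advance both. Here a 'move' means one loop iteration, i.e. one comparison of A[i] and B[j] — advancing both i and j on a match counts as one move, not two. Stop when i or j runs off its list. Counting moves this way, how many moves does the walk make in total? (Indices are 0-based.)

i=0 j=0: 11>0, j++
i=0 j=1: 11<15, i++
i=1 j=1: 12<15, i++
i=2 j=1: 21>15, j++
i=2 j=2: 21<23, i++

5 moves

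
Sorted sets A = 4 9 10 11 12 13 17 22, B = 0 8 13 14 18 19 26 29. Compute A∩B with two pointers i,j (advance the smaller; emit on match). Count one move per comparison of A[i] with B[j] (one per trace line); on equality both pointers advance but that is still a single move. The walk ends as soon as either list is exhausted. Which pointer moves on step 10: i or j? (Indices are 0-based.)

i=0 j=0: 4>0, j++
i=0 j=1: 4<8, i++
i=1 j=1: 9>8, j++
i=1 j=2: 9<13, i++
i=2 j=2: 10<13, i++
i=3 j=2: 11<13, i++
i=4 j=2: 12<13, i++
i=5 j=2: 13==13 emit, i++,j++
i=6 j=3: 17>14, j++
i=6 j=4: 17<18, i++

i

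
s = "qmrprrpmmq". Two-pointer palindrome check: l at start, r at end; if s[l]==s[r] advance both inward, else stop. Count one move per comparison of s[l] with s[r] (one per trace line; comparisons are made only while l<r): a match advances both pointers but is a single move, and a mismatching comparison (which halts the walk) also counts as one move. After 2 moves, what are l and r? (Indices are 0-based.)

l=2, r=7

[0,9] 'q'=='q' → l++,r--
[1,8] 'm'=='m' → l++,r--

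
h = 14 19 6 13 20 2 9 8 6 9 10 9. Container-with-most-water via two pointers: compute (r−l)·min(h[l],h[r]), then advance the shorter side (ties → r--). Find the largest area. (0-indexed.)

max area = 100

[0,11] min(14,9)*11=99 best=99 * → r--
[0,10] min(14,10)*10=100 best=100 * → r--
[0,9] min(14,9)*9=81 best=100 → r--
[0,8] min(14,6)*8=48 best=100 → r--
[0,7] min(14,8)*7=56 best=100 → r--
[0,6] min(14,9)*6=54 best=100 → r--
[0,5] min(14,2)*5=10 best=100 → r--
[0,4] min(14,20)*4=56 best=100 → l++
[1,4] min(19,20)*3=57 best=100 → l++
[2,4] min(6,20)*2=12 best=100 → l++
[3,4] min(13,20)*1=13 best=100 → l++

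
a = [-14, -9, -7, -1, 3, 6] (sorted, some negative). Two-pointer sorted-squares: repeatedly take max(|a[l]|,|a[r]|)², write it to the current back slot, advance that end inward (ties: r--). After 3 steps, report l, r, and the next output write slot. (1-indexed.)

l=4, r=6, next write slot=3

l=1 r=6: |-14|>|6| out[6]=196, l++
l=2 r=6: |-9|>|6| out[5]=81, l++
l=3 r=6: |-7|>|6| out[4]=49, l++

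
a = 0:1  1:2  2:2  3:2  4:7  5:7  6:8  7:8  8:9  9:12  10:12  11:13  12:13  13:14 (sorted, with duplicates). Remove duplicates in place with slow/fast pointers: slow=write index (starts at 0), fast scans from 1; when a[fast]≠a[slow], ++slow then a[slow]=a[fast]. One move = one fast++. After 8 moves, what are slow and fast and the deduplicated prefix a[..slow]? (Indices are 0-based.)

slow=0 fast=1: a[fast]=2≠a[slow]=1 write a[1]=2, slow++,fast++
slow=1 fast=2: a[fast]=2=a[slow] dup, fast++
slow=1 fast=3: a[fast]=2=a[slow] dup, fast++
slow=1 fast=4: a[fast]=7≠a[slow]=2 write a[2]=7, slow++,fast++
slow=2 fast=5: a[fast]=7=a[slow] dup, fast++
slow=2 fast=6: a[fast]=8≠a[slow]=7 write a[3]=8, slow++,fast++
slow=3 fast=7: a[fast]=8=a[slow] dup, fast++
slow=3 fast=8: a[fast]=9≠a[slow]=8 write a[4]=9, slow++,fast++

slow=4, fast=9, prefix=[1, 2, 7, 8, 9]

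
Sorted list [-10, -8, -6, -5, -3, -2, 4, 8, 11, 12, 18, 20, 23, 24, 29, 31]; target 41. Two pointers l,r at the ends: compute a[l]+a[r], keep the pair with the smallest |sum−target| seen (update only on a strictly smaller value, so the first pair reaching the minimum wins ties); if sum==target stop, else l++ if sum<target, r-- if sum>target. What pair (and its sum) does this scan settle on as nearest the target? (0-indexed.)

pair (12, 29) with sum 41 (|Δ|=0)

[0,15] -10+31=21 d=20 * → l++
[1,15] -8+31=23 d=18 * → l++
[2,15] -6+31=25 d=16 * → l++
[3,15] -5+31=26 d=15 * → l++
[4,15] -3+31=28 d=13 * → l++
[5,15] -2+31=29 d=12 * → l++
[6,15] 4+31=35 d=6 * → l++
[7,15] 8+31=39 d=2 * → l++
[8,15] 11+31=42 d=1 * → r--
[8,14] 11+29=40 d=1 → l++
[9,14] 12+29=41 d=0 * → stop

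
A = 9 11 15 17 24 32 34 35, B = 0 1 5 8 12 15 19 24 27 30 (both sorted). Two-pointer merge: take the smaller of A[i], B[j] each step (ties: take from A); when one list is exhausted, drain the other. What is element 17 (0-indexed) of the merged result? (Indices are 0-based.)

merged[17] = 35

[i=0,j=0] A[i]=9>B[j]=0 take 0 → j++
[i=0,j=1] A[i]=9>B[j]=1 take 1 → j++
[i=0,j=2] A[i]=9>B[j]=5 take 5 → j++
[i=0,j=3] A[i]=9>B[j]=8 take 8 → j++
[i=0,j=4] A[i]=9<=B[j]=12 take 9 → i++
[i=1,j=4] A[i]=11<=B[j]=12 take 11 → i++
[i=2,j=4] A[i]=15>B[j]=12 take 12 → j++
[i=2,j=5] A[i]=15<=B[j]=15 take 15 → i++
[i=3,j=5] A[i]=17>B[j]=15 take 15 → j++
[i=3,j=6] A[i]=17<=B[j]=19 take 17 → i++
[i=4,j=6] A[i]=24>B[j]=19 take 19 → j++
[i=4,j=7] A[i]=24<=B[j]=24 take 24 → i++
[i=5,j=7] A[i]=32>B[j]=24 take 24 → j++
[i=5,j=8] A[i]=32>B[j]=27 take 27 → j++
[i=5,j=9] A[i]=32>B[j]=30 take 30 → j++
[i=5,j=10] B done, take A[i]=32 → i++
[i=6,j=10] B done, take A[i]=34 → i++
[i=7,j=10] B done, take A[i]=35 → i++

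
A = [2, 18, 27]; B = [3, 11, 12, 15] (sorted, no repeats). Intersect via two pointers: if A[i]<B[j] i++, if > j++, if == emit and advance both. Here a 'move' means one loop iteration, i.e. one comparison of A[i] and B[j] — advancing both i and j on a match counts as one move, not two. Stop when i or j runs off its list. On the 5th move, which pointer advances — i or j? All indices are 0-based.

j

[i=0,j=0] 2<3 → i++
[i=1,j=0] 18>3 → j++
[i=1,j=1] 18>11 → j++
[i=1,j=2] 18>12 → j++
[i=1,j=3] 18>15 → j++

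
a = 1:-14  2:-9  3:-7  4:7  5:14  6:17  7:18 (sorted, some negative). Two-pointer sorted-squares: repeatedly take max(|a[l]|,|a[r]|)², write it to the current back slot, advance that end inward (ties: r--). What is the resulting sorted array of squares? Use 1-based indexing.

[1,7] |-14|<=|18| out[7]=324 → r--
[1,6] |-14|<=|17| out[6]=289 → r--
[1,5] |-14|<=|14| out[5]=196 → r--
[1,4] |-14|>|7| out[4]=196 → l++
[2,4] |-9|>|7| out[3]=81 → l++
[3,4] |-7|<=|7| out[2]=49 → r--
[3,3] |-7|<=|-7| out[1]=49 → r--

[49, 49, 81, 196, 196, 289, 324]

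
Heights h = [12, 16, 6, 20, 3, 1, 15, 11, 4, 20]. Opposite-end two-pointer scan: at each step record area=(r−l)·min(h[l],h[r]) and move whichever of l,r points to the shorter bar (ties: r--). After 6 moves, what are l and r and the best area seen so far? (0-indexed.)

l=3, r=6, best area=128

[0,9] min(12,20)*9=108 best=108 * → l++
[1,9] min(16,20)*8=128 best=128 * → l++
[2,9] min(6,20)*7=42 best=128 → l++
[3,9] min(20,20)*6=120 best=128 → r--
[3,8] min(20,4)*5=20 best=128 → r--
[3,7] min(20,11)*4=44 best=128 → r--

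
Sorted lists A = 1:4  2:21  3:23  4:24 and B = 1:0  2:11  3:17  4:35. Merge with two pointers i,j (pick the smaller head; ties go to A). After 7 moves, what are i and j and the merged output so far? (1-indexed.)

i=5, j=4, merged so far=[0, 4, 11, 17, 21, 23, 24]

i=1 j=1: A[i]=4>B[j]=0 take 0, j++
i=1 j=2: A[i]=4<=B[j]=11 take 4, i++
i=2 j=2: A[i]=21>B[j]=11 take 11, j++
i=2 j=3: A[i]=21>B[j]=17 take 17, j++
i=2 j=4: A[i]=21<=B[j]=35 take 21, i++
i=3 j=4: A[i]=23<=B[j]=35 take 23, i++
i=4 j=4: A[i]=24<=B[j]=35 take 24, i++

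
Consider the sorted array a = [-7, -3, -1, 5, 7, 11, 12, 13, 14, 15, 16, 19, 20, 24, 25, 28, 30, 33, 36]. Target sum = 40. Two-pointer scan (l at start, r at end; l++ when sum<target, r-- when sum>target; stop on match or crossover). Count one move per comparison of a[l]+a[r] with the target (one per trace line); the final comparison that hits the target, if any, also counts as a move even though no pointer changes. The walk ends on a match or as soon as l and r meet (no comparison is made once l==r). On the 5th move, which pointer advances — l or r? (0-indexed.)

l

l=0 r=18: -7+36=29 <40, l++
l=1 r=18: -3+36=33 <40, l++
l=2 r=18: -1+36=35 <40, l++
l=3 r=18: 5+36=41 >40, r--
l=3 r=17: 5+33=38 <40, l++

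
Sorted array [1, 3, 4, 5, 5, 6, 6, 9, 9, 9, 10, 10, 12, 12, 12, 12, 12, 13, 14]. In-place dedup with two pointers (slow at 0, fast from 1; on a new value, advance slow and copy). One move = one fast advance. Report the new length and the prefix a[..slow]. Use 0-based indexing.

slow=0 fast=1: a[fast]=3≠a[slow]=1 write a[1]=3, slow++,fast++
slow=1 fast=2: a[fast]=4≠a[slow]=3 write a[2]=4, slow++,fast++
slow=2 fast=3: a[fast]=5≠a[slow]=4 write a[3]=5, slow++,fast++
slow=3 fast=4: a[fast]=5=a[slow] dup, fast++
slow=3 fast=5: a[fast]=6≠a[slow]=5 write a[4]=6, slow++,fast++
slow=4 fast=6: a[fast]=6=a[slow] dup, fast++
slow=4 fast=7: a[fast]=9≠a[slow]=6 write a[5]=9, slow++,fast++
slow=5 fast=8: a[fast]=9=a[slow] dup, fast++
slow=5 fast=9: a[fast]=9=a[slow] dup, fast++
slow=5 fast=10: a[fast]=10≠a[slow]=9 write a[6]=10, slow++,fast++
slow=6 fast=11: a[fast]=10=a[slow] dup, fast++
slow=6 fast=12: a[fast]=12≠a[slow]=10 write a[7]=12, slow++,fast++
slow=7 fast=13: a[fast]=12=a[slow] dup, fast++
slow=7 fast=14: a[fast]=12=a[slow] dup, fast++
slow=7 fast=15: a[fast]=12=a[slow] dup, fast++
slow=7 fast=16: a[fast]=12=a[slow] dup, fast++
slow=7 fast=17: a[fast]=13≠a[slow]=12 write a[8]=13, slow++,fast++
slow=8 fast=18: a[fast]=14≠a[slow]=13 write a[9]=14, slow++,fast++

length 10; prefix = [1, 3, 4, 5, 6, 9, 10, 12, 13, 14]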